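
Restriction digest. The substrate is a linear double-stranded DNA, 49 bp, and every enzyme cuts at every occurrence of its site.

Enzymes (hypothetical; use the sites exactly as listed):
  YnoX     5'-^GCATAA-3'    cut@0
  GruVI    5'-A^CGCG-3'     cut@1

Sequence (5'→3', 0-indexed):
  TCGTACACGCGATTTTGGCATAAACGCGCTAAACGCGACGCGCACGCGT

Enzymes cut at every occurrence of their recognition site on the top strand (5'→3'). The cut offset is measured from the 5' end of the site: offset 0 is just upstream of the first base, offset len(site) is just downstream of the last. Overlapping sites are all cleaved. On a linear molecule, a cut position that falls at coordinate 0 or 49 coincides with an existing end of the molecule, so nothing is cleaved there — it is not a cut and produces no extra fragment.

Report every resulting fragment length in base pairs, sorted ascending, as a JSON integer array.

Scan for sites:
  YnoX GCATAA/0: at [17] ⇒ [17]
  GruVI ACGCG/1: at [6, 23, 32, 37, 43] ⇒ [7, 24, 33, 38, 44]

Pooled cuts: [7, 17, 24, 33, 38, 44]

Fragment lengths:
  [0,7): 7 bp
  [7,17): 10 bp
  [17,24): 7 bp
  [24,33): 9 bp
  [33,38): 5 bp
  [38,44): 6 bp
  [44,49): 5 bp

[5,5,6,7,7,9,10]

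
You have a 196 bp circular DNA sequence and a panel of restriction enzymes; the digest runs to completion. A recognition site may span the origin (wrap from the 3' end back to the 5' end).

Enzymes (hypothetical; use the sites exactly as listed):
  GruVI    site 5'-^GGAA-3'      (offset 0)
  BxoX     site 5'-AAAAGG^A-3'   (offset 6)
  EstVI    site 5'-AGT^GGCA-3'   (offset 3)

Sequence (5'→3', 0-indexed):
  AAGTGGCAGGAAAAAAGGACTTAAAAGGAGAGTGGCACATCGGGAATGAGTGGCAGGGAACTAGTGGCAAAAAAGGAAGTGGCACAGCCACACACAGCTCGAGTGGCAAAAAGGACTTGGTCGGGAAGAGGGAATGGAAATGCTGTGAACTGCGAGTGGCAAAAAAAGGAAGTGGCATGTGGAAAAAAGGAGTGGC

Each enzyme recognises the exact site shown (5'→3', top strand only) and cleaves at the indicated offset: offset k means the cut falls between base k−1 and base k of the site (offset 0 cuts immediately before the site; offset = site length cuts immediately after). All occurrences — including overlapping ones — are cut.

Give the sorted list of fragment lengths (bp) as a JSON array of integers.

Scan for sites:
  GruVI GGAA/0: at [8, 42, 56, 74, 123, 130, 135, 167, 180] ⇒ [8, 42, 56, 74, 123, 130, 135, 167, 180]
  BxoX AAAAGGA/6: at [12, 22, 70, 108, 163, 184] ⇒ [18, 28, 76, 114, 169, 190]
  EstVI AGTGGCA/3: at [1, 30, 48, 62, 77, 101, 154, 170, 190] ⇒ [4, 33, 51, 65, 80, 104, 157, 173, 193]

All cut coordinates (distinct, sorted): [4, 8, 18, 28, 33, 42, 51, 56, 65, 74, 76, 80, 104, 114, 123, 130, 135, 157, 167, 169, 173, 180, 190, 193]

Fragment lengths:
  4→8: 4 bp
  8→18: 10 bp
  18→28: 10 bp
  28→33: 5 bp
  33→42: 9 bp
  42→51: 9 bp
  51→56: 5 bp
  56→65: 9 bp
  65→74: 9 bp
  74→76: 2 bp
  76→80: 4 bp
  80→104: 24 bp
  104→114: 10 bp
  114→123: 9 bp
  123→130: 7 bp
  130→135: 5 bp
  135→157: 22 bp
  157→167: 10 bp
  167→169: 2 bp
  169→173: 4 bp
  173→180: 7 bp
  180→190: 10 bp
  190→193: 3 bp
  193→4 (wrap): 196-193+4 = 7 bp

[2,2,3,4,4,4,5,5,5,7,7,7,9,9,9,9,9,10,10,10,10,10,22,24]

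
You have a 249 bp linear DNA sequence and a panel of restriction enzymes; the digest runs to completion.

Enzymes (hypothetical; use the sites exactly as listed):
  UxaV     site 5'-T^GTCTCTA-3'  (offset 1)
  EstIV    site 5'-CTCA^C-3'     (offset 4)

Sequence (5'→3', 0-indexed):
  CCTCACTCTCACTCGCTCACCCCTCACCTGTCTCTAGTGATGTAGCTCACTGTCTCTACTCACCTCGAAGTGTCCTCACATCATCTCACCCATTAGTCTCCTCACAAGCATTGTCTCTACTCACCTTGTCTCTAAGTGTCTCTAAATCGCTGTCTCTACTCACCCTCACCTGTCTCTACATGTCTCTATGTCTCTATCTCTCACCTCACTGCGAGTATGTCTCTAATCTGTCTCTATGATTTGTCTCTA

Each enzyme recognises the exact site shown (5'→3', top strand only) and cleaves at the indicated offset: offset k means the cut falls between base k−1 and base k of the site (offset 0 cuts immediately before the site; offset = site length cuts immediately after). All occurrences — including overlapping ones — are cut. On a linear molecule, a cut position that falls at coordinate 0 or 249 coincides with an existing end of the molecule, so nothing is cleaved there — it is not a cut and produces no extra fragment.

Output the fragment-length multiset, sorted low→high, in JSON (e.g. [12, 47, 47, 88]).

Site scan:
  UxaV (TGTCTCTA, off=1): starts [28, 50, 111, 126, 136, 150, 170, 180, 188, 217, 228, 241] → cuts [29, 51, 112, 127, 137, 151, 171, 181, 189, 218, 229, 242]
  EstIV (CTCAC, off=4): starts [1, 7, 15, 22, 45, 58, 74, 84, 100, 119, 158, 164, 199, 204] → cuts [5, 11, 19, 26, 49, 62, 78, 88, 104, 123, 162, 168, 203, 208]

All cut coordinates (distinct, sorted): [5, 11, 19, 26, 29, 49, 51, 62, 78, 88, 104, 112, 123, 127, 137, 151, 162, 168, 171, 181, 189, 203, 208, 218, 229, 242]

Fragments:
  [0,5): 5 bp
  [5,11): 6 bp
  [11,19): 8 bp
  [19,26): 7 bp
  [26,29): 3 bp
  [29,49): 20 bp
  [49,51): 2 bp
  [51,62): 11 bp
  [62,78): 16 bp
  [78,88): 10 bp
  [88,104): 16 bp
  [104,112): 8 bp
  [112,123): 11 bp
  [123,127): 4 bp
  [127,137): 10 bp
  [137,151): 14 bp
  [151,162): 11 bp
  [162,168): 6 bp
  [168,171): 3 bp
  [171,181): 10 bp
  [181,189): 8 bp
  [189,203): 14 bp
  [203,208): 5 bp
  [208,218): 10 bp
  [218,229): 11 bp
  [229,242): 13 bp
  [242,249): 7 bp

[2,3,3,4,5,5,6,6,7,7,8,8,8,10,10,10,10,11,11,11,11,13,14,14,16,16,20]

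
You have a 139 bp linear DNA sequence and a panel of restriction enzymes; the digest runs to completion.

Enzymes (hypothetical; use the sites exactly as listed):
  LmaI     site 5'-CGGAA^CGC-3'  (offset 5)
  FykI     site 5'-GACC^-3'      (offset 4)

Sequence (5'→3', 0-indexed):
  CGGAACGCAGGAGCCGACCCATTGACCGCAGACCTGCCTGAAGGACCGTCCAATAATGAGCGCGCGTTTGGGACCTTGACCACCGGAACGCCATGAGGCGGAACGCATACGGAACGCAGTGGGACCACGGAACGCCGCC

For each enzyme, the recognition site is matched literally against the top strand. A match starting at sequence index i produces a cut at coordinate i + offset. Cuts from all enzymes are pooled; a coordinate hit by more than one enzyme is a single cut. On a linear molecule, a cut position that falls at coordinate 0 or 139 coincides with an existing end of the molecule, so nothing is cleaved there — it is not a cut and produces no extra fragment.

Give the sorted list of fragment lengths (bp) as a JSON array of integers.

Per-enzyme occurrences:
  LmaI (CGGAACGC, off=5): starts [0, 83, 98, 109, 127] → cuts [5, 88, 103, 114, 132]
  FykI (GACC, off=4): starts [15, 23, 30, 43, 71, 77, 122] → cuts [19, 27, 34, 47, 75, 81, 126]

Pooled cuts: [5, 19, 27, 34, 47, 75, 81, 88, 103, 114, 126, 132]

Fragment lengths:
  [0,5): 5 bp
  [5,19): 14 bp
  [19,27): 8 bp
  [27,34): 7 bp
  [34,47): 13 bp
  [47,75): 28 bp
  [75,81): 6 bp
  [81,88): 7 bp
  [88,103): 15 bp
  [103,114): 11 bp
  [114,126): 12 bp
  [126,132): 6 bp
  [132,139): 7 bp

[5,6,6,7,7,7,8,11,12,13,14,15,28]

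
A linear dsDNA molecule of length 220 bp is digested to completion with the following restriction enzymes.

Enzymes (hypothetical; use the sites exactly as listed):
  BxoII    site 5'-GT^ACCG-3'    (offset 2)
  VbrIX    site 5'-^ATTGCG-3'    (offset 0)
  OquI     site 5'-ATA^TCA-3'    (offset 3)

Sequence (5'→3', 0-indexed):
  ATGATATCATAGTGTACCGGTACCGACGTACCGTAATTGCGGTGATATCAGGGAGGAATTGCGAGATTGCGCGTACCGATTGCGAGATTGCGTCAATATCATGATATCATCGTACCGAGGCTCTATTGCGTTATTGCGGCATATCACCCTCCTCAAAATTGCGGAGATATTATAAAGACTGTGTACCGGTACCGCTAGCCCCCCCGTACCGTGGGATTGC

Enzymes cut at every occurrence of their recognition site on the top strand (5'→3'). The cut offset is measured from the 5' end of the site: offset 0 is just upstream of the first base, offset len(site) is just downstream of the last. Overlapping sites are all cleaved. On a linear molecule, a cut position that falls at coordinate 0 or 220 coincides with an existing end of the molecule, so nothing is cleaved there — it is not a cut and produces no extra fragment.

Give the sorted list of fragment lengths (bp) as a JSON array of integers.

[4,6,6,6,6,7,8,8,8,8,8,9,9,10,11,11,12,12,13,14,17,27]

Per-enzyme occurrences:
  BxoII (GTACCG, off=2): starts [13, 19, 27, 72, 111, 182, 188, 205] → cuts [15, 21, 29, 74, 113, 184, 190, 207]
  VbrIX (ATTGCG, off=0): starts [35, 57, 65, 78, 86, 124, 132, 157] → cuts [35, 57, 65, 78, 86, 124, 132, 157]
  OquI (ATATCA, off=3): starts [3, 44, 95, 103, 140] → cuts [6, 47, 98, 106, 143]

Pooled cuts: [6, 15, 21, 29, 35, 47, 57, 65, 74, 78, 86, 98, 106, 113, 124, 132, 143, 157, 184, 190, 207]

Fragments:
  [0,6): 6 bp
  [6,15): 9 bp
  [15,21): 6 bp
  [21,29): 8 bp
  [29,35): 6 bp
  [35,47): 12 bp
  [47,57): 10 bp
  [57,65): 8 bp
  [65,74): 9 bp
  [74,78): 4 bp
  [78,86): 8 bp
  [86,98): 12 bp
  [98,106): 8 bp
  [106,113): 7 bp
  [113,124): 11 bp
  [124,132): 8 bp
  [132,143): 11 bp
  [143,157): 14 bp
  [157,184): 27 bp
  [184,190): 6 bp
  [190,207): 17 bp
  [207,220): 13 bp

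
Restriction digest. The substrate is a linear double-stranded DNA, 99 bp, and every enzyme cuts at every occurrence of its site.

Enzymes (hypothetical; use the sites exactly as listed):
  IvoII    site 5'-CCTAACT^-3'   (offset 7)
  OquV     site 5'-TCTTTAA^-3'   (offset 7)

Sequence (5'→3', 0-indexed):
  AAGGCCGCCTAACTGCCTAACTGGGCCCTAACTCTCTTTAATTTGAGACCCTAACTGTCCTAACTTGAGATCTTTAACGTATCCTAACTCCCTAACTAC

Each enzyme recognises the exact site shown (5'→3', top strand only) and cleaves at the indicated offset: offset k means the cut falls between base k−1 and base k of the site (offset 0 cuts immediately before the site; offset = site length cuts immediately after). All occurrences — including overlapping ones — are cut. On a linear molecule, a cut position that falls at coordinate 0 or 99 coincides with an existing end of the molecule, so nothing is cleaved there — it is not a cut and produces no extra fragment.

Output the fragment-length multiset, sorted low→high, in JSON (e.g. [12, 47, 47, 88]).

Site scan:
  IvoII (CCTAACT, off=7): starts [7, 15, 26, 49, 58, 82, 90] → cuts [14, 22, 33, 56, 65, 89, 97]
  OquV (TCTTTAA, off=7): starts [34, 70] → cuts [41, 77]

All cut coordinates (distinct, sorted): [14, 22, 33, 41, 56, 65, 77, 89, 97]

Fragment lengths:
  [0,14): 14 bp
  [14,22): 8 bp
  [22,33): 11 bp
  [33,41): 8 bp
  [41,56): 15 bp
  [56,65): 9 bp
  [65,77): 12 bp
  [77,89): 12 bp
  [89,97): 8 bp
  [97,99): 2 bp

[2,8,8,8,9,11,12,12,14,15]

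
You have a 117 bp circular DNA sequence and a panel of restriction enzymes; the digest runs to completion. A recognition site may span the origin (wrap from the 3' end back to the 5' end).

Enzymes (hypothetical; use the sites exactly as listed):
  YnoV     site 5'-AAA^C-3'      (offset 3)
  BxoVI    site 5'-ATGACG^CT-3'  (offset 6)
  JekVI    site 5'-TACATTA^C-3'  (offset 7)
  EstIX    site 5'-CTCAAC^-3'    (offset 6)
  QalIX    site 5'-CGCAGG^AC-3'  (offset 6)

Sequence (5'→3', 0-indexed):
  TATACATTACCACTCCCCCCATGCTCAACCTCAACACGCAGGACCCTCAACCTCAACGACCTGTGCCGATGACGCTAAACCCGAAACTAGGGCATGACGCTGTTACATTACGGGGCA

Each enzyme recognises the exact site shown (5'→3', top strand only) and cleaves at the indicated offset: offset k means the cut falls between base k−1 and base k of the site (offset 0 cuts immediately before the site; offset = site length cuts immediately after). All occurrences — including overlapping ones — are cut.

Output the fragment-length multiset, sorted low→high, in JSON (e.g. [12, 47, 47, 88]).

Site scan:
  YnoV (AAAC, off=3): starts [76, 83] → cuts [79, 86]
  BxoVI (ATGACGCT, off=6): starts [68, 93] → cuts [74, 99]
  JekVI (TACATTAC, off=7): starts [2, 103] → cuts [9, 110]
  EstIX (CTCAAC, off=6): starts [23, 29, 45, 51] → cuts [29, 35, 51, 57]
  QalIX (CGCAGGAC, off=6): starts [36] → cuts [42]

Pooled cuts: [9, 29, 35, 42, 51, 57, 74, 79, 86, 99, 110]

Fragment lengths:
  9→29: 20 bp
  29→35: 6 bp
  35→42: 7 bp
  42→51: 9 bp
  51→57: 6 bp
  57→74: 17 bp
  74→79: 5 bp
  79→86: 7 bp
  86→99: 13 bp
  99→110: 11 bp
  110→9 (wrap): 117-110+9 = 16 bp

[5,6,6,7,7,9,11,13,16,17,20]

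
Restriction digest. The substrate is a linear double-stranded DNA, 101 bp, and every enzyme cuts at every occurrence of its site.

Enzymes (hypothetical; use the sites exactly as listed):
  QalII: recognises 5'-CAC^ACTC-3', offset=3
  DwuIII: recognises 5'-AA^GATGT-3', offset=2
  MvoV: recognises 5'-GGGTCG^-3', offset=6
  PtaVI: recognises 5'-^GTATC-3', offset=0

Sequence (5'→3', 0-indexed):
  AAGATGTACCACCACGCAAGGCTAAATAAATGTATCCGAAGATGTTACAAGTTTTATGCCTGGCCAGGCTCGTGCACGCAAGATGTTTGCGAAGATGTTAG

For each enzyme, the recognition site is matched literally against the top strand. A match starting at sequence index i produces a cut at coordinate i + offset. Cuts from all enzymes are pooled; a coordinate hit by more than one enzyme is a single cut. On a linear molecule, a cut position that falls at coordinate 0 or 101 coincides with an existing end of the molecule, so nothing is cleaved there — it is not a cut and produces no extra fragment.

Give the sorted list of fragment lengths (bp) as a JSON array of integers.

[2,8,9,12,29,41]

Per-enzyme occurrences:
  QalII (CACACTC, off=3): no sites
  DwuIII (AAGATGT, off=2): starts [0, 38, 79, 91] → cuts [2, 40, 81, 93]
  MvoV (GGGTCG, off=6): no sites
  PtaVI (GTATC, off=0): starts [31] → cuts [31]

All cut coordinates (distinct, sorted): [2, 31, 40, 81, 93]

Fragments:
  [0,2): 2 bp
  [2,31): 29 bp
  [31,40): 9 bp
  [40,81): 41 bp
  [81,93): 12 bp
  [93,101): 8 bp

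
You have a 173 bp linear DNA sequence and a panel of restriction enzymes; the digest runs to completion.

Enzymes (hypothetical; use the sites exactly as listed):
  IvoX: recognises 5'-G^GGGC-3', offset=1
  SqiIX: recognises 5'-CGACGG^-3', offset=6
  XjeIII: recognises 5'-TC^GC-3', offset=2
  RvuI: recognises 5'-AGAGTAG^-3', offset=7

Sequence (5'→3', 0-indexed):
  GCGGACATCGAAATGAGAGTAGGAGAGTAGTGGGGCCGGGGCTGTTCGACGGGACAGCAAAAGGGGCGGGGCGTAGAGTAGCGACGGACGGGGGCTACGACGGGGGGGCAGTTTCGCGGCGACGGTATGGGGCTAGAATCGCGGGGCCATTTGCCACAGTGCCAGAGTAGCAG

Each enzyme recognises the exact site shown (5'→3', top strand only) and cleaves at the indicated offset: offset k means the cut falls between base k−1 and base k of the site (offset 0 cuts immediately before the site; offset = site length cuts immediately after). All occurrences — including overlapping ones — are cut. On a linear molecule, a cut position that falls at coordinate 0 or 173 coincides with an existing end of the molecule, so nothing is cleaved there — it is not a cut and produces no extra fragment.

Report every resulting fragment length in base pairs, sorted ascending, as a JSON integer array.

Site scan:
  IvoX (GGGGC, off=1): starts [31, 37, 62, 67, 90, 104, 128, 142] → cuts [32, 38, 63, 68, 91, 105, 129, 143]
  SqiIX (CGACGG, off=6): starts [46, 81, 97, 119] → cuts [52, 87, 103, 125]
  XjeIII (TCGC, off=2): starts [113, 138] → cuts [115, 140]
  RvuI (AGAGTAG, off=7): starts [15, 23, 74, 163] → cuts [22, 30, 81, 170]

All cut coordinates (distinct, sorted): [22, 30, 32, 38, 52, 63, 68, 81, 87, 91, 103, 105, 115, 125, 129, 140, 143, 170]

Fragments:
  [0,22): 22 bp
  [22,30): 8 bp
  [30,32): 2 bp
  [32,38): 6 bp
  [38,52): 14 bp
  [52,63): 11 bp
  [63,68): 5 bp
  [68,81): 13 bp
  [81,87): 6 bp
  [87,91): 4 bp
  [91,103): 12 bp
  [103,105): 2 bp
  [105,115): 10 bp
  [115,125): 10 bp
  [125,129): 4 bp
  [129,140): 11 bp
  [140,143): 3 bp
  [143,170): 27 bp
  [170,173): 3 bp

[2,2,3,3,4,4,5,6,6,8,10,10,11,11,12,13,14,22,27]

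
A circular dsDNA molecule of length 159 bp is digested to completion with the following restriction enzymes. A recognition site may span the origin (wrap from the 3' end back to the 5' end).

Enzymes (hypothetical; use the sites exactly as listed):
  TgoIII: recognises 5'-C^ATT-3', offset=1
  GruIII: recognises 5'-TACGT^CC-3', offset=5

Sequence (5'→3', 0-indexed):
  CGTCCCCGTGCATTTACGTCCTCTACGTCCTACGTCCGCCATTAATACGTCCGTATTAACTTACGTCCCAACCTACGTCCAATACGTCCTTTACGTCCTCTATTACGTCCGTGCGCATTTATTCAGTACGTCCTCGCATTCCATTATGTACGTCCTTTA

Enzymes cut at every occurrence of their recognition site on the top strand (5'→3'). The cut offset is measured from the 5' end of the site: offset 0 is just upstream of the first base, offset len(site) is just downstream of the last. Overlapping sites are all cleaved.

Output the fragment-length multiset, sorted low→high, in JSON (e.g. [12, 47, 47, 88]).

Per-enzyme occurrences:
  TgoIII CATT/1: at [10, 39, 115, 136, 141] ⇒ [11, 40, 116, 137, 142]
  GruIII TACGTCC/5: at [14, 23, 30, 45, 61, 73, 82, 91, 103, 126, 148, 157] ⇒ [3, 19, 28, 35, 50, 66, 78, 87, 96, 108, 131, 153]

Pooled cuts: [3, 11, 19, 28, 35, 40, 50, 66, 78, 87, 96, 108, 116, 131, 137, 142, 153]

Fragments:
  3→11: 8 bp
  11→19: 8 bp
  19→28: 9 bp
  28→35: 7 bp
  35→40: 5 bp
  40→50: 10 bp
  50→66: 16 bp
  66→78: 12 bp
  78→87: 9 bp
  87→96: 9 bp
  96→108: 12 bp
  108→116: 8 bp
  116→131: 15 bp
  131→137: 6 bp
  137→142: 5 bp
  142→153: 11 bp
  153→3 (wrap): 159-153+3 = 9 bp

[5,5,6,7,8,8,8,9,9,9,9,10,11,12,12,15,16]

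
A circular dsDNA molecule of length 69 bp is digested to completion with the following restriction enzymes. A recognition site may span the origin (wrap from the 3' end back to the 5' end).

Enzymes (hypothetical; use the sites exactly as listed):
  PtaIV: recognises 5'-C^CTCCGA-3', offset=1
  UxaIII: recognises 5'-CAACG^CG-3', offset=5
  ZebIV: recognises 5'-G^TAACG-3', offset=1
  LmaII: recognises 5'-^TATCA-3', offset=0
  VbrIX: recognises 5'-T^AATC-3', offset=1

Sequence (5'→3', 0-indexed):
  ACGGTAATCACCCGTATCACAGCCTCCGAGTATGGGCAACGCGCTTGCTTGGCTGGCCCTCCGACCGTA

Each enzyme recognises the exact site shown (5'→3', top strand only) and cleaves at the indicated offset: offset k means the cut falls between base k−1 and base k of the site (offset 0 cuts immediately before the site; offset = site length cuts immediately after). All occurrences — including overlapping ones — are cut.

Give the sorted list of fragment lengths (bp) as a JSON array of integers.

Scan for sites:
  PtaIV CCTCCGA/1: at [22, 57] ⇒ [23, 58]
  UxaIII CAACGCG/5: at [36] ⇒ [41]
  ZebIV GTAACG/1: at [66] ⇒ [67]
  LmaII TATCA/0: at [14] ⇒ [14]
  VbrIX TAATC/1: at [4] ⇒ [5]

All cut coordinates (distinct, sorted): [5, 14, 23, 41, 58, 67]

Fragments:
  5→14: 9 bp
  14→23: 9 bp
  23→41: 18 bp
  41→58: 17 bp
  58→67: 9 bp
  67→5 (wrap): 69-67+5 = 7 bp

[7,9,9,9,17,18]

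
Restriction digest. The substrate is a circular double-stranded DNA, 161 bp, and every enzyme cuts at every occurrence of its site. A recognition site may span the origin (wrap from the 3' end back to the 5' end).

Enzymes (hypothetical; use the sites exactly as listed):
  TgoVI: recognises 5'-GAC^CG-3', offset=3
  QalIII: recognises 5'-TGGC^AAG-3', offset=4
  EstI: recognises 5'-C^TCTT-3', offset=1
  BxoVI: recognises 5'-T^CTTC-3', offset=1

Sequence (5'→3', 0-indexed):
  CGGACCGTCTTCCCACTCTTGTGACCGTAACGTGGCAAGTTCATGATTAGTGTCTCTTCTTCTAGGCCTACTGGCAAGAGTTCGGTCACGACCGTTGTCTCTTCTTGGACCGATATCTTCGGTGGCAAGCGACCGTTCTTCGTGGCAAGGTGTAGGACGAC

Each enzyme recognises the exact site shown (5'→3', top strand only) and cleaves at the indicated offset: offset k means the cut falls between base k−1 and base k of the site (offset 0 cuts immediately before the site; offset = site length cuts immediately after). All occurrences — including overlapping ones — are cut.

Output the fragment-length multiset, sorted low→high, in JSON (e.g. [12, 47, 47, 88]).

[1,1,3,3,4,5,6,7,7,8,9,9,10,10,11,15,17,17,18]

Per-enzyme occurrences:
  TgoVI (GACCG, off=3): starts [2, 22, 89, 107, 130, 158] → cuts [0, 5, 25, 92, 110, 133]
  QalIII (TGGCAAG, off=4): starts [32, 71, 122, 142] → cuts [36, 75, 126, 146]
  EstI (CTCTT, off=1): starts [15, 53, 98] → cuts [16, 54, 99]
  BxoVI (TCTTC, off=1): starts [7, 54, 57, 99, 115, 136] → cuts [8, 55, 58, 100, 116, 137]

All cut coordinates (distinct, sorted): [0, 5, 8, 16, 25, 36, 54, 55, 58, 75, 92, 99, 100, 110, 116, 126, 133, 137, 146]

Fragments:
  0→5: 5 bp
  5→8: 3 bp
  8→16: 8 bp
  16→25: 9 bp
  25→36: 11 bp
  36→54: 18 bp
  54→55: 1 bp
  55→58: 3 bp
  58→75: 17 bp
  75→92: 17 bp
  92→99: 7 bp
  99→100: 1 bp
  100→110: 10 bp
  110→116: 6 bp
  116→126: 10 bp
  126→133: 7 bp
  133→137: 4 bp
  137→146: 9 bp
  146→0 (wrap): 161-146+0 = 15 bp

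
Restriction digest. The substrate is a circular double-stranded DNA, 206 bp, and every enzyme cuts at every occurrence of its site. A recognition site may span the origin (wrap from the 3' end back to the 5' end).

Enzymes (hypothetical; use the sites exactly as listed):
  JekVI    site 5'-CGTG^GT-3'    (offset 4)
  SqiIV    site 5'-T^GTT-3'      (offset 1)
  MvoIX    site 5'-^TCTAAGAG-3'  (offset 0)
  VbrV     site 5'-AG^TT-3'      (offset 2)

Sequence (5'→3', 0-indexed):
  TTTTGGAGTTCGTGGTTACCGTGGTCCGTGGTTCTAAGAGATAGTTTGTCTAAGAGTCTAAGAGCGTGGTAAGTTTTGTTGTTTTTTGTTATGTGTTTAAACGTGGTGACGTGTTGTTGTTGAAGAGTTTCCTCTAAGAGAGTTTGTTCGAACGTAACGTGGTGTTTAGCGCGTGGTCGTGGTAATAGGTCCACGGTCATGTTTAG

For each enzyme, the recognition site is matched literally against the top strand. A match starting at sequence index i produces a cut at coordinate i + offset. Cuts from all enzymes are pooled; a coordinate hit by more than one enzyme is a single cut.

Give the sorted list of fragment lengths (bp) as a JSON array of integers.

[2,2,3,3,3,3,4,4,5,5,6,6,6,7,7,7,7,8,8,9,9,10,11,12,12,12,16,19]

Scan for sites:
  JekVI (CGTGGT, off=4): starts [10, 19, 26, 64, 101, 157, 171, 177] → cuts [14, 23, 30, 68, 105, 161, 175, 181]
  SqiIV (TGTT, off=1): starts [76, 79, 86, 93, 111, 114, 117, 144, 162, 199] → cuts [77, 80, 87, 94, 112, 115, 118, 145, 163, 200]
  MvoIX (TCTAAGAG, off=0): starts [32, 48, 56, 132] → cuts [32, 48, 56, 132]
  VbrV (AGTT, off=2): starts [6, 42, 71, 125, 140, 204] → cuts [0, 8, 44, 73, 127, 142]

All cut coordinates (distinct, sorted): [0, 8, 14, 23, 30, 32, 44, 48, 56, 68, 73, 77, 80, 87, 94, 105, 112, 115, 118, 127, 132, 142, 145, 161, 163, 175, 181, 200]

Fragments:
  0→8: 8 bp
  8→14: 6 bp
  14→23: 9 bp
  23→30: 7 bp
  30→32: 2 bp
  32→44: 12 bp
  44→48: 4 bp
  48→56: 8 bp
  56→68: 12 bp
  68→73: 5 bp
  73→77: 4 bp
  77→80: 3 bp
  80→87: 7 bp
  87→94: 7 bp
  94→105: 11 bp
  105→112: 7 bp
  112→115: 3 bp
  115→118: 3 bp
  118→127: 9 bp
  127→132: 5 bp
  132→142: 10 bp
  142→145: 3 bp
  145→161: 16 bp
  161→163: 2 bp
  163→175: 12 bp
  175→181: 6 bp
  181→200: 19 bp
  200→0 (wrap): 206-200+0 = 6 bp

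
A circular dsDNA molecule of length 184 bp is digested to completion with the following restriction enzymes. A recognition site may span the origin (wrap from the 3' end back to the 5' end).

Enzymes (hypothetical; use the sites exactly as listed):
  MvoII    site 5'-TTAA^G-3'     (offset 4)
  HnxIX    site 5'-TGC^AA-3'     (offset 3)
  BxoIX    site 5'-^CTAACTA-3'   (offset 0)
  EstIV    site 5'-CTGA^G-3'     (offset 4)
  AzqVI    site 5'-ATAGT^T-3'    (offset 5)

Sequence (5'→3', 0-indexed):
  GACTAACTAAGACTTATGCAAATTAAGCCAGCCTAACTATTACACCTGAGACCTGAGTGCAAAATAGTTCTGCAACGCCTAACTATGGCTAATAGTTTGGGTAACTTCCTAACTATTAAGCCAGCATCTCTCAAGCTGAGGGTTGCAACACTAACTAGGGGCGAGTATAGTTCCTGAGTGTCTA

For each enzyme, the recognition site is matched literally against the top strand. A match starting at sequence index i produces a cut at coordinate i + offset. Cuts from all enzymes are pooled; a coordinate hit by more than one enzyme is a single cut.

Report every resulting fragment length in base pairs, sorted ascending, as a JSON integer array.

[4,4,5,5,6,6,7,7,7,8,9,11,12,17,17,18,20,21]

Site scan:
  MvoII TTAAG/4: at [22, 115] ⇒ [26, 119]
  HnxIX TGCAA/3: at [16, 57, 70, 143] ⇒ [19, 60, 73, 146]
  BxoIX CTAACTA/0: at [2, 32, 78, 108, 150] ⇒ [2, 32, 78, 108, 150]
  EstIV CTGAG/4: at [45, 52, 135, 173] ⇒ [49, 56, 139, 177]
  AzqVI ATAGTT/5: at [63, 91, 166] ⇒ [68, 96, 171]

All cut coordinates (distinct, sorted): [2, 19, 26, 32, 49, 56, 60, 68, 73, 78, 96, 108, 119, 139, 146, 150, 171, 177]

Fragments:
  2→19: 17 bp
  19→26: 7 bp
  26→32: 6 bp
  32→49: 17 bp
  49→56: 7 bp
  56→60: 4 bp
  60→68: 8 bp
  68→73: 5 bp
  73→78: 5 bp
  78→96: 18 bp
  96→108: 12 bp
  108→119: 11 bp
  119→139: 20 bp
  139→146: 7 bp
  146→150: 4 bp
  150→171: 21 bp
  171→177: 6 bp
  177→2 (wrap): 184-177+2 = 9 bp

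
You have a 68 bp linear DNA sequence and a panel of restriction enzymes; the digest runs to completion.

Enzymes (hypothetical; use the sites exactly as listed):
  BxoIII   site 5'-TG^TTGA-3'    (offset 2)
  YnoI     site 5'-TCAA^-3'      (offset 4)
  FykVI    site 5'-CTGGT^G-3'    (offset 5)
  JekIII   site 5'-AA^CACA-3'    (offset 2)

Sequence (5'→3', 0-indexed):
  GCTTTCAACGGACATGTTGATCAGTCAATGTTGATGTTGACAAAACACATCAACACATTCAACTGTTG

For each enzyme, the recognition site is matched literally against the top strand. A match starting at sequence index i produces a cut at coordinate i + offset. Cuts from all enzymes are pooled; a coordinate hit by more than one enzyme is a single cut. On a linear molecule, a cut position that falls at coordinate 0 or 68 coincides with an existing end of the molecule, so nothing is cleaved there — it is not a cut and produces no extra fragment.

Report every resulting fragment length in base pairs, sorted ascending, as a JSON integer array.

[2,6,6,8,8,8,9,9,12]

Per-enzyme occurrences:
  BxoIII (TGTTGA, off=2): starts [14, 28, 34] → cuts [16, 30, 36]
  YnoI (TCAA, off=4): starts [4, 24, 49, 58] → cuts [8, 28, 53, 62]
  FykVI (CTGGTG, off=5): no sites
  JekIII (AACACA, off=2): starts [43, 51] → cuts [45, 53]

All cut coordinates (distinct, sorted): [8, 16, 28, 30, 36, 45, 53, 62]

Fragments:
  [0,8): 8 bp
  [8,16): 8 bp
  [16,28): 12 bp
  [28,30): 2 bp
  [30,36): 6 bp
  [36,45): 9 bp
  [45,53): 8 bp
  [53,62): 9 bp
  [62,68): 6 bp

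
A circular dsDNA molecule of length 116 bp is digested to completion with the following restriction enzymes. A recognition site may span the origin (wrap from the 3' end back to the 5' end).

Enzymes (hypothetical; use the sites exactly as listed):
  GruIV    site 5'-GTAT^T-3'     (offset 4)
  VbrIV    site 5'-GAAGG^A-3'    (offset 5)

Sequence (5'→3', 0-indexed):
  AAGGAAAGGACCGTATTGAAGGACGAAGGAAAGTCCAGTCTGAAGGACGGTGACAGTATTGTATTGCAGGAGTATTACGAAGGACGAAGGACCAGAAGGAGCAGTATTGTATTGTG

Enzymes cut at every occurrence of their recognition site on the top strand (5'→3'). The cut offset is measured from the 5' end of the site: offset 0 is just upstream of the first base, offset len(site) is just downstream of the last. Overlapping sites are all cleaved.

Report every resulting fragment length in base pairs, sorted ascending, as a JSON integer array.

[5,5,6,7,7,8,8,8,9,11,12,13,17]

Per-enzyme occurrences:
  GruIV (GTATT, off=4): starts [12, 55, 60, 71, 103, 108] → cuts [16, 59, 64, 75, 107, 112]
  VbrIV (GAAGGA, off=5): starts [17, 24, 41, 78, 85, 94, 115] → cuts [4, 22, 29, 46, 83, 90, 99]

Pooled cuts: [4, 16, 22, 29, 46, 59, 64, 75, 83, 90, 99, 107, 112]

Fragments:
  4→16: 12 bp
  16→22: 6 bp
  22→29: 7 bp
  29→46: 17 bp
  46→59: 13 bp
  59→64: 5 bp
  64→75: 11 bp
  75→83: 8 bp
  83→90: 7 bp
  90→99: 9 bp
  99→107: 8 bp
  107→112: 5 bp
  112→4 (wrap): 116-112+4 = 8 bp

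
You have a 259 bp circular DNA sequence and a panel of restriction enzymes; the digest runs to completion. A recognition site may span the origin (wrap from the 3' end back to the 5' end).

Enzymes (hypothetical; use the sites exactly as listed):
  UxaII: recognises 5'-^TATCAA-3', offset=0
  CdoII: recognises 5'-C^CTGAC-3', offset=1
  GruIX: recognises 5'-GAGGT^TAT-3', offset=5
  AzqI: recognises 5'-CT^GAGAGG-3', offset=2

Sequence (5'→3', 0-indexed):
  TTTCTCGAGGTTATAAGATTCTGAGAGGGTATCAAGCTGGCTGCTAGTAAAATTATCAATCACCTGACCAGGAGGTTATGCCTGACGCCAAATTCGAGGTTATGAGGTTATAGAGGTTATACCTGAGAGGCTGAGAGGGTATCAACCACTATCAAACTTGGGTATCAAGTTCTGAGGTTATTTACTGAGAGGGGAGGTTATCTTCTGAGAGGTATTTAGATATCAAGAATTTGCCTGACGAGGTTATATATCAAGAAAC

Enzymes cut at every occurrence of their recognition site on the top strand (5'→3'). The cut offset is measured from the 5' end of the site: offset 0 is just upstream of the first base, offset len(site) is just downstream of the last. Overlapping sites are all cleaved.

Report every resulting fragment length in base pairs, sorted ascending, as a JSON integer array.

Scan for sites:
  UxaII TATCAA/0: at [29, 53, 139, 149, 162, 220, 248] ⇒ [29, 53, 139, 149, 162, 220, 248]
  CdoII CCTGAC/1: at [62, 80, 233] ⇒ [63, 81, 234]
  GruIX GAGGTTAT/5: at [6, 71, 95, 103, 112, 173, 193, 239] ⇒ [11, 76, 100, 108, 117, 178, 198, 244]
  AzqI CTGAGAGG/2: at [20, 122, 130, 184, 204] ⇒ [22, 124, 132, 186, 206]

All cut coordinates (distinct, sorted): [11, 22, 29, 53, 63, 76, 81, 100, 108, 117, 124, 132, 139, 149, 162, 178, 186, 198, 206, 220, 234, 244, 248]

Fragment lengths:
  11→22: 11 bp
  22→29: 7 bp
  29→53: 24 bp
  53→63: 10 bp
  63→76: 13 bp
  76→81: 5 bp
  81→100: 19 bp
  100→108: 8 bp
  108→117: 9 bp
  117→124: 7 bp
  124→132: 8 bp
  132→139: 7 bp
  139→149: 10 bp
  149→162: 13 bp
  162→178: 16 bp
  178→186: 8 bp
  186→198: 12 bp
  198→206: 8 bp
  206→220: 14 bp
  220→234: 14 bp
  234→244: 10 bp
  244→248: 4 bp
  248→11 (wrap): 259-248+11 = 22 bp

[4,5,7,7,7,8,8,8,8,9,10,10,10,11,12,13,13,14,14,16,19,22,24]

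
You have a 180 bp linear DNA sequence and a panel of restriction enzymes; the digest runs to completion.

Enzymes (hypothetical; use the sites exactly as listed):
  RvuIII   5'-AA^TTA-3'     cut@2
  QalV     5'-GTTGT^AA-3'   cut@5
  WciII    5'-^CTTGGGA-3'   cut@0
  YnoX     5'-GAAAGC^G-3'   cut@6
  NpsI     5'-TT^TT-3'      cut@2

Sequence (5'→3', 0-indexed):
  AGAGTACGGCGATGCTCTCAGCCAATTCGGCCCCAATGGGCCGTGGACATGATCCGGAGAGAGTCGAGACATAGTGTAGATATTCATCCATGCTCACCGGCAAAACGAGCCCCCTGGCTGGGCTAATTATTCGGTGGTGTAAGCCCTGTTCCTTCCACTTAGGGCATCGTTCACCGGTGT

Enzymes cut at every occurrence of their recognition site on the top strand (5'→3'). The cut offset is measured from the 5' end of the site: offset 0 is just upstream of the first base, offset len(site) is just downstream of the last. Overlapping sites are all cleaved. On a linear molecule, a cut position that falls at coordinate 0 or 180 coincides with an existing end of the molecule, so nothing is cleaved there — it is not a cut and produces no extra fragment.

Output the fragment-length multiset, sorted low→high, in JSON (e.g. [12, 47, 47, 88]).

Site scan:
  RvuIII AATTA/2: at [124] ⇒ [126]
  QalV (GTTGTAA, off=5): no sites
  WciII (CTTGGGA, off=0): no sites
  YnoX (GAAAGCG, off=6): no sites
  NpsI (TTTT, off=2): no sites

Pooled cuts: [126]

Fragments:
  [0,126): 126 bp
  [126,180): 54 bp

[54,126]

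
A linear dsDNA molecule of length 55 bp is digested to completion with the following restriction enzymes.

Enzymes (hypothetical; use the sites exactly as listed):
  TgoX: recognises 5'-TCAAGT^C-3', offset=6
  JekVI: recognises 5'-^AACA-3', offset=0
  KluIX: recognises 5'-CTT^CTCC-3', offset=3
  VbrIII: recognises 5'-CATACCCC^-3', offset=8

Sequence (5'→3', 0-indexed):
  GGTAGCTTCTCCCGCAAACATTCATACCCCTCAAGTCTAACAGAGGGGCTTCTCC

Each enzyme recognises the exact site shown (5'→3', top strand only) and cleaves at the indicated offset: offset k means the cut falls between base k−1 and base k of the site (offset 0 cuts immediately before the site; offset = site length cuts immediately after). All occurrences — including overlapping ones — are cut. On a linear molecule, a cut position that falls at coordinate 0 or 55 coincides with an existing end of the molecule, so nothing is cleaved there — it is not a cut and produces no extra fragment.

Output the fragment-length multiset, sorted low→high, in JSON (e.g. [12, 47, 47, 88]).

Per-enzyme occurrences:
  TgoX (TCAAGTC, off=6): starts [30] → cuts [36]
  JekVI (AACA, off=0): starts [16, 38] → cuts [16, 38]
  KluIX (CTTCTCC, off=3): starts [5, 48] → cuts [8, 51]
  VbrIII (CATACCCC, off=8): starts [22] → cuts [30]

Pooled cuts: [8, 16, 30, 36, 38, 51]

Fragment lengths:
  [0,8): 8 bp
  [8,16): 8 bp
  [16,30): 14 bp
  [30,36): 6 bp
  [36,38): 2 bp
  [38,51): 13 bp
  [51,55): 4 bp

[2,4,6,8,8,13,14]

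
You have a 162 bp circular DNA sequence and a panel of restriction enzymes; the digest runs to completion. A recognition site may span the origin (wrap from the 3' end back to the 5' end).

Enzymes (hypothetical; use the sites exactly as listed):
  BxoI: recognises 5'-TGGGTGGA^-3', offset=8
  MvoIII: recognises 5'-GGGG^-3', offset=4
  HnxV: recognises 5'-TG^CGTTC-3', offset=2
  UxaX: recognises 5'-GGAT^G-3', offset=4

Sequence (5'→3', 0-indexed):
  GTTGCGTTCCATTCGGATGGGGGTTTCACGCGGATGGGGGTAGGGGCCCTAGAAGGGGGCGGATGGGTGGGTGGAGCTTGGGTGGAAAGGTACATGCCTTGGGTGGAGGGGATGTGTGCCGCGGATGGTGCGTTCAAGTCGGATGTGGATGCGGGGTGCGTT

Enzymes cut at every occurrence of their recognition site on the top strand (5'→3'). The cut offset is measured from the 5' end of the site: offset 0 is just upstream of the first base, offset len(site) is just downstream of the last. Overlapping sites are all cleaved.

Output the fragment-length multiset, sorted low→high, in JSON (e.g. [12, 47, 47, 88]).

[1,1,1,2,4,4,4,4,5,6,6,6,10,11,11,12,12,13,14,14,21]

Scan for sites:
  BxoI (TGGGTGGA, off=8): starts [67, 78, 99] → cuts [75, 86, 107]
  MvoIII (GGGG, off=4): starts [18, 19, 35, 36, 42, 54, 55, 107, 152] → cuts [22, 23, 39, 40, 46, 58, 59, 111, 156]
  HnxV (TGCGTTC, off=2): starts [2, 128] → cuts [4, 130]
  UxaX (GGATG, off=4): starts [14, 31, 60, 109, 122, 140, 146] → cuts [18, 35, 64, 113, 126, 144, 150]

Pooled cuts: [4, 18, 22, 23, 35, 39, 40, 46, 58, 59, 64, 75, 86, 107, 111, 113, 126, 130, 144, 150, 156]

Fragments:
  4→18: 14 bp
  18→22: 4 bp
  22→23: 1 bp
  23→35: 12 bp
  35→39: 4 bp
  39→40: 1 bp
  40→46: 6 bp
  46→58: 12 bp
  58→59: 1 bp
  59→64: 5 bp
  64→75: 11 bp
  75→86: 11 bp
  86→107: 21 bp
  107→111: 4 bp
  111→113: 2 bp
  113→126: 13 bp
  126→130: 4 bp
  130→144: 14 bp
  144→150: 6 bp
  150→156: 6 bp
  156→4 (wrap): 162-156+4 = 10 bp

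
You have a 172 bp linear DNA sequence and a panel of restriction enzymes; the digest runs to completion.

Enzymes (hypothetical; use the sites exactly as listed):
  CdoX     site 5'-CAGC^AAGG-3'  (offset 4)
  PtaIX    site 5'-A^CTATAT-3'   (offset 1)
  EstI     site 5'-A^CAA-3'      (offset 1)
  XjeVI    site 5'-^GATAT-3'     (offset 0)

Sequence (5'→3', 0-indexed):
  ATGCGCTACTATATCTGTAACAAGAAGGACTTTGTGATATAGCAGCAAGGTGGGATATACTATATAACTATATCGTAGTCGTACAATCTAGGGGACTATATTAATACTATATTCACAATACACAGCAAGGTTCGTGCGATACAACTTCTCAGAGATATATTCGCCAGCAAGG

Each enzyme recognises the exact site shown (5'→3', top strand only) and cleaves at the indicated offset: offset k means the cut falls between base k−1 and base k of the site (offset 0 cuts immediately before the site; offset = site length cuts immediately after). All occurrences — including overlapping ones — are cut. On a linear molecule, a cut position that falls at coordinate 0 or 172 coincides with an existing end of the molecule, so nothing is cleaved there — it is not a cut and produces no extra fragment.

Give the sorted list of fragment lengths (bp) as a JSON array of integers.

[4,6,7,8,8,9,11,11,11,12,12,12,15,15,15,16]

Site scan:
  CdoX (CAGCAAGG, off=4): starts [42, 122, 164] → cuts [46, 126, 168]
  PtaIX (ACTATAT, off=1): starts [7, 58, 66, 94, 105] → cuts [8, 59, 67, 95, 106]
  EstI (ACAA, off=1): starts [19, 82, 114, 140] → cuts [20, 83, 115, 141]
  XjeVI (GATAT, off=0): starts [35, 53, 153] → cuts [35, 53, 153]

Pooled cuts: [8, 20, 35, 46, 53, 59, 67, 83, 95, 106, 115, 126, 141, 153, 168]

Fragments:
  [0,8): 8 bp
  [8,20): 12 bp
  [20,35): 15 bp
  [35,46): 11 bp
  [46,53): 7 bp
  [53,59): 6 bp
  [59,67): 8 bp
  [67,83): 16 bp
  [83,95): 12 bp
  [95,106): 11 bp
  [106,115): 9 bp
  [115,126): 11 bp
  [126,141): 15 bp
  [141,153): 12 bp
  [153,168): 15 bp
  [168,172): 4 bp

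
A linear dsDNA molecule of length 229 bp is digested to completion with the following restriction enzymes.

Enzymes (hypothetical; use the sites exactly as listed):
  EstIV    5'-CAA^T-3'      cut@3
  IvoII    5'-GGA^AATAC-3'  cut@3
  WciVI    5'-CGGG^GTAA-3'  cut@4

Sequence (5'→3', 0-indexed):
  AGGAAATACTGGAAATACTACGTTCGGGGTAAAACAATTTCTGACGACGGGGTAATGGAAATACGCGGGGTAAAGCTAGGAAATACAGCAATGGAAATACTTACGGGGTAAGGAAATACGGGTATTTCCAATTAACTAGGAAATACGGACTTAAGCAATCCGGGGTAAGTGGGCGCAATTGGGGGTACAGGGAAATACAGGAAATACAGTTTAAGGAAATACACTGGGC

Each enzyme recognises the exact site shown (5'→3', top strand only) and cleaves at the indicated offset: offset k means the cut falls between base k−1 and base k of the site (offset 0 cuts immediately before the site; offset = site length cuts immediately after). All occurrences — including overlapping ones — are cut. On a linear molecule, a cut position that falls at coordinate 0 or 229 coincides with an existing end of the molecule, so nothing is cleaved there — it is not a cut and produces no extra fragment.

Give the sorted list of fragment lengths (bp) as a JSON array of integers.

Scan for sites:
  EstIV (CAAT, off=3): starts [34, 88, 128, 155, 175] → cuts [37, 91, 131, 158, 178]
  IvoII (GGAAATAC, off=3): starts [1, 10, 56, 78, 92, 111, 138, 190, 199, 214] → cuts [4, 13, 59, 81, 95, 114, 141, 193, 202, 217]
  WciVI (CGGGGTAA, off=4): starts [24, 47, 65, 103, 160] → cuts [28, 51, 69, 107, 164]

All cut coordinates (distinct, sorted): [4, 13, 28, 37, 51, 59, 69, 81, 91, 95, 107, 114, 131, 141, 158, 164, 178, 193, 202, 217]

Fragments:
  [0,4): 4 bp
  [4,13): 9 bp
  [13,28): 15 bp
  [28,37): 9 bp
  [37,51): 14 bp
  [51,59): 8 bp
  [59,69): 10 bp
  [69,81): 12 bp
  [81,91): 10 bp
  [91,95): 4 bp
  [95,107): 12 bp
  [107,114): 7 bp
  [114,131): 17 bp
  [131,141): 10 bp
  [141,158): 17 bp
  [158,164): 6 bp
  [164,178): 14 bp
  [178,193): 15 bp
  [193,202): 9 bp
  [202,217): 15 bp
  [217,229): 12 bp

[4,4,6,7,8,9,9,9,10,10,10,12,12,12,14,14,15,15,15,17,17]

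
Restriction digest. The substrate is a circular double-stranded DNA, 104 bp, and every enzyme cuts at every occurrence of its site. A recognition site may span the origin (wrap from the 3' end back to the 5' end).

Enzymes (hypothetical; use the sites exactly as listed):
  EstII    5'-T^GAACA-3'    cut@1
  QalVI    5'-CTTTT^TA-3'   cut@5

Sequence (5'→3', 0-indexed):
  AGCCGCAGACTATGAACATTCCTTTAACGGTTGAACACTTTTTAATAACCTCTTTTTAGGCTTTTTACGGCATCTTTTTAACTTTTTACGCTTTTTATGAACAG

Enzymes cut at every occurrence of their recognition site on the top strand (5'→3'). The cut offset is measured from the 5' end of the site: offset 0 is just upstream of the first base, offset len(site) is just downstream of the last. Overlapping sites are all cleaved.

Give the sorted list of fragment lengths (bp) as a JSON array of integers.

[3,8,9,9,10,13,14,19,19]

Per-enzyme occurrences:
  EstII (TGAACA, off=1): starts [12, 31, 97] → cuts [13, 32, 98]
  QalVI (CTTTTTA, off=5): starts [37, 51, 60, 73, 81, 90] → cuts [42, 56, 65, 78, 86, 95]

All cut coordinates (distinct, sorted): [13, 32, 42, 56, 65, 78, 86, 95, 98]

Fragments:
  13→32: 19 bp
  32→42: 10 bp
  42→56: 14 bp
  56→65: 9 bp
  65→78: 13 bp
  78→86: 8 bp
  86→95: 9 bp
  95→98: 3 bp
  98→13 (wrap): 104-98+13 = 19 bp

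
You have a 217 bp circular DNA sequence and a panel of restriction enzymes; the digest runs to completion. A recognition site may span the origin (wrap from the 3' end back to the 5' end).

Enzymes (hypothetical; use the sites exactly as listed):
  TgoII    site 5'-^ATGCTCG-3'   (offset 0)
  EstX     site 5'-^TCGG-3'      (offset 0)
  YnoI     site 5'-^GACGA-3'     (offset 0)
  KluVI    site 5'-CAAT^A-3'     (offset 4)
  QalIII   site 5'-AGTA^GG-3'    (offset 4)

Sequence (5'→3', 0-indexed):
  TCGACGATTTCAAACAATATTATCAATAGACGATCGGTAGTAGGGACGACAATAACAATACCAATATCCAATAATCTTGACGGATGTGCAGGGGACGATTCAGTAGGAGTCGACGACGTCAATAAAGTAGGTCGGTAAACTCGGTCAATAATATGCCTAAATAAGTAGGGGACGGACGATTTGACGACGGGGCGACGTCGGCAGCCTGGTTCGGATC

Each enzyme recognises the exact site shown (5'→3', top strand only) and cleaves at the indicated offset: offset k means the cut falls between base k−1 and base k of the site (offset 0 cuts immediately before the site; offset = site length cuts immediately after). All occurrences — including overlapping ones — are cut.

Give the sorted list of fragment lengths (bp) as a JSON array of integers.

Site scan:
  TgoII (ATGCTCG, off=0): no sites
  EstX (TCGG, off=0): starts [33, 131, 140, 197, 210] → cuts [33, 131, 140, 197, 210]
  YnoI (GACGA, off=0): starts [2, 28, 44, 93, 111, 174, 182] → cuts [2, 28, 44, 93, 111, 174, 182]
  KluVI (CAATA, off=4): starts [14, 23, 49, 55, 61, 68, 119, 145] → cuts [18, 27, 53, 59, 65, 72, 123, 149]
  QalIII (AGTAGG, off=4): starts [38, 101, 125, 163] → cuts [42, 105, 129, 167]

Pooled cuts: [2, 18, 27, 28, 33, 42, 44, 53, 59, 65, 72, 93, 105, 111, 123, 129, 131, 140, 149, 167, 174, 182, 197, 210]

Fragments:
  2→18: 16 bp
  18→27: 9 bp
  27→28: 1 bp
  28→33: 5 bp
  33→42: 9 bp
  42→44: 2 bp
  44→53: 9 bp
  53→59: 6 bp
  59→65: 6 bp
  65→72: 7 bp
  72→93: 21 bp
  93→105: 12 bp
  105→111: 6 bp
  111→123: 12 bp
  123→129: 6 bp
  129→131: 2 bp
  131→140: 9 bp
  140→149: 9 bp
  149→167: 18 bp
  167→174: 7 bp
  174→182: 8 bp
  182→197: 15 bp
  197→210: 13 bp
  210→2 (wrap): 217-210+2 = 9 bp

[1,2,2,5,6,6,6,6,7,7,8,9,9,9,9,9,9,12,12,13,15,16,18,21]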